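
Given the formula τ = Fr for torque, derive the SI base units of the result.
Units of each symbol in τ = Fr:
  F (force): kg·m/s²
  r (lever arm): m

Multiplying the contributions: [kg·m/s²] · [m]
Adding exponents of each base unit: kg: 1, m: 2, s: -2
SI base units of torque: kg·m²/s²

Answer: kg·m²/s²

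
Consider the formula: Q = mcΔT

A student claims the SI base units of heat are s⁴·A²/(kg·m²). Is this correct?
Units of each symbol in Q = mcΔT:
  m (mass): kg
  c (specific heat capacity, in J/(kg·K)): m²/(s²·K)
  ΔT (temperature change): K

Multiplying the contributions: [kg] · [m²/(s²·K)] · [K]
Adding exponents of each base unit: kg: 1, m: 2, s: -2
SI base units of heat: kg·m²/s²

The claimed units s⁴·A²/(kg·m²) (exponents kg: -1, m: -2, s: 4, A: 2) do not match the derived units kg·m²/s² (exponents kg: 1, m: 2, s: -2), so the claim is incorrect.

Answer: No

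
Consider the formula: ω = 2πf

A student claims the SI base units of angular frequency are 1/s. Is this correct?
Units of each symbol in ω = 2πf:
  f (frequency): 1/s
  The factor 2π is dimensionless.

Multiplying the contributions: [1/s]
Adding exponents of each base unit: s: -1
SI base units of angular frequency: 1/s

The claimed units 1/s match the derived units, so the claim is correct.

Answer: Yes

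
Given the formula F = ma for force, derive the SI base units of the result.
Units of each symbol in F = ma:
  m (mass): kg
  a (acceleration): m/s²

Multiplying the contributions: [kg] · [m/s²]
Adding exponents of each base unit: kg: 1, m: 1, s: -2
SI base units of force: kg·m/s²

Answer: kg·m/s²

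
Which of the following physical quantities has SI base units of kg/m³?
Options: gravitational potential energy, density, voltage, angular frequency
Checking the SI base units of each option:
  gravitational potential energy (U = -GMm/r): kg·m²/s²  ✗
  density (ρ = m/V): kg/m³  ✓ matches
  voltage (V = IR): kg·m²/(s³·A)  ✗
  angular frequency (ω = 2πf): 1/s  ✗

Only density has units kg/m³.

Answer: density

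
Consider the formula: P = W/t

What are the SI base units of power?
Units of each symbol in P = W/t:
  W (work): kg·m²/s²
  t (time): s  → in the denominator, contributes 1/s

Multiplying the contributions: [kg·m²/s²] · [1/s]
Adding exponents of each base unit: kg: 1, m: 2, s: -3
SI base units of power: kg·m²/s³

Answer: kg·m²/s³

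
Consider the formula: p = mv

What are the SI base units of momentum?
Units of each symbol in p = mv:
  m (mass): kg
  v (velocity): m/s

Multiplying the contributions: [kg] · [m/s]
Adding exponents of each base unit: kg: 1, m: 1, s: -1
SI base units of momentum: kg·m/s

Answer: kg·m/s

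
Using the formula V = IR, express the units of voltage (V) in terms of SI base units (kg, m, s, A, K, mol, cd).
Units of each symbol in V = IR:
  I (current): A
  R (resistance, in ohms): kg·m²/(s³·A²)

Multiplying the contributions: [A] · [kg·m²/(s³·A²)]
Adding exponents of each base unit: kg: 1, m: 2, s: -3, A: -1
SI base units of voltage: kg·m²/(s³·A)

Answer: kg·m²/(s³·A)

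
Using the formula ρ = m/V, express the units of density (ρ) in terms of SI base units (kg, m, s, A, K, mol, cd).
Units of each symbol in ρ = m/V:
  m (mass): kg
  V (volume): m³  → in the denominator, contributes 1/m³

Multiplying the contributions: [kg] · [1/m³]
Adding exponents of each base unit: kg: 1, m: -3
SI base units of density: kg/m³

Answer: kg/m³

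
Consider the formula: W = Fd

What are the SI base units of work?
Units of each symbol in W = Fd:
  F (force): kg·m/s²
  d (displacement): m

Multiplying the contributions: [kg·m/s²] · [m]
Adding exponents of each base unit: kg: 1, m: 2, s: -2
SI base units of work: kg·m²/s²

Answer: kg·m²/s²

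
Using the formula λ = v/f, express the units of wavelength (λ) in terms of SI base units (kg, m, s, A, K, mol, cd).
Units of each symbol in λ = v/f:
  v (wave speed): m/s
  f (frequency): 1/s  → in the denominator, contributes s

Multiplying the contributions: [m/s] · [s]
Adding exponents of each base unit: m: 1
SI base units of wavelength: m

Answer: m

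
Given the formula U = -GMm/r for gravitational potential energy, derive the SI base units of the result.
Units of each symbol in U = -GMm/r:
  G (gravitational constant): m³/(kg·s²)
  M (mass): kg
  m (mass): kg
  r (distance): m  → in the denominator, contributes 1/m
  The minus sign does not affect the units.

Multiplying the contributions: [m³/(kg·s²)] · [kg] · [kg] · [1/m]
Adding exponents of each base unit: kg: 1, m: 2, s: -2
SI base units of gravitational potential energy: kg·m²/s²

Answer: kg·m²/s²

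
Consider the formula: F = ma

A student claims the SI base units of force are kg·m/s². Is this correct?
Units of each symbol in F = ma:
  m (mass): kg
  a (acceleration): m/s²

Multiplying the contributions: [kg] · [m/s²]
Adding exponents of each base unit: kg: 1, m: 1, s: -2
SI base units of force: kg·m/s²

The claimed units kg·m/s² match the derived units, so the claim is correct.

Answer: Yes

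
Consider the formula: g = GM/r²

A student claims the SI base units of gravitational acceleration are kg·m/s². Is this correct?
Units of each symbol in g = GM/r²:
  G (gravitational constant): m³/(kg·s²)
  M (mass): kg
  r (distance): m  → to the power 2 in the denominator, contributes 1/m²

Multiplying the contributions: [m³/(kg·s²)] · [kg] · [1/m²]
Adding exponents of each base unit: m: 1, s: -2
SI base units of gravitational acceleration: m/s²

The claimed units kg·m/s² (exponents kg: 1, m: 1, s: -2) do not match the derived units m/s² (exponents m: 1, s: -2), so the claim is incorrect.

Answer: No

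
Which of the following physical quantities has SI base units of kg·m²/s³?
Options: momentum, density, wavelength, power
Checking the SI base units of each option:
  momentum (p = mv): kg·m/s  ✗
  density (ρ = m/V): kg/m³  ✗
  wavelength (λ = v/f): m  ✗
  power (P = W/t): kg·m²/s³  ✓ matches

Only power has units kg·m²/s³.

Answer: power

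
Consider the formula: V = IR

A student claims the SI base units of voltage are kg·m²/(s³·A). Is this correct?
Units of each symbol in V = IR:
  I (current): A
  R (resistance, in ohms): kg·m²/(s³·A²)

Multiplying the contributions: [A] · [kg·m²/(s³·A²)]
Adding exponents of each base unit: kg: 1, m: 2, s: -3, A: -1
SI base units of voltage: kg·m²/(s³·A)

The claimed units kg·m²/(s³·A) match the derived units, so the claim is correct.

Answer: Yes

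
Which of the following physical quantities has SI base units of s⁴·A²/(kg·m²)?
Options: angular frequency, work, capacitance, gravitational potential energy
Checking the SI base units of each option:
  angular frequency (ω = 2πf): 1/s  ✗
  work (W = Fd): kg·m²/s²  ✗
  capacitance (C = Q/V): s⁴·A²/(kg·m²)  ✓ matches
  gravitational potential energy (U = -GMm/r): kg·m²/s²  ✗

Only capacitance has units s⁴·A²/(kg·m²).

Answer: capacitance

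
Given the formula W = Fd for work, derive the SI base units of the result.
Units of each symbol in W = Fd:
  F (force): kg·m/s²
  d (displacement): m

Multiplying the contributions: [kg·m/s²] · [m]
Adding exponents of each base unit: kg: 1, m: 2, s: -2
SI base units of work: kg·m²/s²

Answer: kg·m²/s²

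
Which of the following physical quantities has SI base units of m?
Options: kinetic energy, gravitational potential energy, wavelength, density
Checking the SI base units of each option:
  kinetic energy (E = ½mv²): kg·m²/s²  ✗
  gravitational potential energy (U = -GMm/r): kg·m²/s²  ✗
  wavelength (λ = v/f): m  ✓ matches
  density (ρ = m/V): kg/m³  ✗

Only wavelength has units m.

Answer: wavelength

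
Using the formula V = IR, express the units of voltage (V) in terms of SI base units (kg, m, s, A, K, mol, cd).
Units of each symbol in V = IR:
  I (current): A
  R (resistance, in ohms): kg·m²/(s³·A²)

Multiplying the contributions: [A] · [kg·m²/(s³·A²)]
Adding exponents of each base unit: kg: 1, m: 2, s: -3, A: -1
SI base units of voltage: kg·m²/(s³·A)

Answer: kg·m²/(s³·A)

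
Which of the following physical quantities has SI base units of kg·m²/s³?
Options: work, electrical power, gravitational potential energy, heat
Checking the SI base units of each option:
  work (W = Fd): kg·m²/s²  ✗
  electrical power (P = IV): kg·m²/s³  ✓ matches
  gravitational potential energy (U = -GMm/r): kg·m²/s²  ✗
  heat (Q = mcΔT): kg·m²/s²  ✗

Only electrical power has units kg·m²/s³.

Answer: electrical power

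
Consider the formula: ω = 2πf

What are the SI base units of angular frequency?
Units of each symbol in ω = 2πf:
  f (frequency): 1/s
  The factor 2π is dimensionless.

Multiplying the contributions: [1/s]
Adding exponents of each base unit: s: -1
SI base units of angular frequency: 1/s

Answer: 1/s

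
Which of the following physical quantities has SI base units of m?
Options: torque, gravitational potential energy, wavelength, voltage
Checking the SI base units of each option:
  torque (τ = Fr): kg·m²/s²  ✗
  gravitational potential energy (U = -GMm/r): kg·m²/s²  ✗
  wavelength (λ = v/f): m  ✓ matches
  voltage (V = IR): kg·m²/(s³·A)  ✗

Only wavelength has units m.

Answer: wavelength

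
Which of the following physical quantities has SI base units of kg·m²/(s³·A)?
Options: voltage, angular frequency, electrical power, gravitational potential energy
Checking the SI base units of each option:
  voltage (V = IR): kg·m²/(s³·A)  ✓ matches
  angular frequency (ω = 2πf): 1/s  ✗
  electrical power (P = IV): kg·m²/s³  ✗
  gravitational potential energy (U = -GMm/r): kg·m²/s²  ✗

Only voltage has units kg·m²/(s³·A).

Answer: voltage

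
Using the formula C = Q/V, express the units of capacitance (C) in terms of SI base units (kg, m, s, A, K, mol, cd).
Units of each symbol in C = Q/V:
  Q (charge, in coulombs): s·A
  V (voltage, in volts): kg·m²/(s³·A)  → in the denominator, contributes s³·A/(kg·m²)

Multiplying the contributions: [s·A] · [s³·A/(kg·m²)]
Adding exponents of each base unit: kg: -1, m: -2, s: 4, A: 2
SI base units of capacitance: s⁴·A²/(kg·m²)

Answer: s⁴·A²/(kg·m²)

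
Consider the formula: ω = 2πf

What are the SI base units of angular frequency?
Units of each symbol in ω = 2πf:
  f (frequency): 1/s
  The factor 2π is dimensionless.

Multiplying the contributions: [1/s]
Adding exponents of each base unit: s: -1
SI base units of angular frequency: 1/s

Answer: 1/s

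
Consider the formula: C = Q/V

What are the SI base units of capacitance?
Units of each symbol in C = Q/V:
  Q (charge, in coulombs): s·A
  V (voltage, in volts): kg·m²/(s³·A)  → in the denominator, contributes s³·A/(kg·m²)

Multiplying the contributions: [s·A] · [s³·A/(kg·m²)]
Adding exponents of each base unit: kg: -1, m: -2, s: 4, A: 2
SI base units of capacitance: s⁴·A²/(kg·m²)

Answer: s⁴·A²/(kg·m²)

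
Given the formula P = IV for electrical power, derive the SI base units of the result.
Units of each symbol in P = IV:
  I (current): A
  V (voltage, in volts): kg·m²/(s³·A)

Multiplying the contributions: [A] · [kg·m²/(s³·A)]
Adding exponents of each base unit: kg: 1, m: 2, s: -3
SI base units of electrical power: kg·m²/s³

Answer: kg·m²/s³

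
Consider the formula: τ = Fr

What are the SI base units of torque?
Units of each symbol in τ = Fr:
  F (force): kg·m/s²
  r (lever arm): m

Multiplying the contributions: [kg·m/s²] · [m]
Adding exponents of each base unit: kg: 1, m: 2, s: -2
SI base units of torque: kg·m²/s²

Answer: kg·m²/s²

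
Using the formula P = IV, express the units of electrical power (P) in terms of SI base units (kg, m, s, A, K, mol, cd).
Units of each symbol in P = IV:
  I (current): A
  V (voltage, in volts): kg·m²/(s³·A)

Multiplying the contributions: [A] · [kg·m²/(s³·A)]
Adding exponents of each base unit: kg: 1, m: 2, s: -3
SI base units of electrical power: kg·m²/s³

Answer: kg·m²/s³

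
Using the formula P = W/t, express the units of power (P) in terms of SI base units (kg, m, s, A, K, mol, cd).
Units of each symbol in P = W/t:
  W (work): kg·m²/s²
  t (time): s  → in the denominator, contributes 1/s

Multiplying the contributions: [kg·m²/s²] · [1/s]
Adding exponents of each base unit: kg: 1, m: 2, s: -3
SI base units of power: kg·m²/s³

Answer: kg·m²/s³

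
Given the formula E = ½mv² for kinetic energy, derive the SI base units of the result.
Units of each symbol in E = ½mv²:
  m (mass): kg
  v (speed): m/s  → to the power 2, contributes m²/s²
  The factor ½ is dimensionless.

Multiplying the contributions: [kg] · [m²/s²]
Adding exponents of each base unit: kg: 1, m: 2, s: -2
SI base units of kinetic energy: kg·m²/s²

Answer: kg·m²/s²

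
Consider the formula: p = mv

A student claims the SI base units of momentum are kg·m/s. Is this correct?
Units of each symbol in p = mv:
  m (mass): kg
  v (velocity): m/s

Multiplying the contributions: [kg] · [m/s]
Adding exponents of each base unit: kg: 1, m: 1, s: -1
SI base units of momentum: kg·m/s

The claimed units kg·m/s match the derived units, so the claim is correct.

Answer: Yes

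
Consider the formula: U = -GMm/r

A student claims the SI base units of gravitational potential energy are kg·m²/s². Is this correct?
Units of each symbol in U = -GMm/r:
  G (gravitational constant): m³/(kg·s²)
  M (mass): kg
  m (mass): kg
  r (distance): m  → in the denominator, contributes 1/m
  The minus sign does not affect the units.

Multiplying the contributions: [m³/(kg·s²)] · [kg] · [kg] · [1/m]
Adding exponents of each base unit: kg: 1, m: 2, s: -2
SI base units of gravitational potential energy: kg·m²/s²

The claimed units kg·m²/s² match the derived units, so the claim is correct.

Answer: Yes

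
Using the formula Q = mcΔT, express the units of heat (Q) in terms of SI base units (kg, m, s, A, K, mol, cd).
Units of each symbol in Q = mcΔT:
  m (mass): kg
  c (specific heat capacity, in J/(kg·K)): m²/(s²·K)
  ΔT (temperature change): K

Multiplying the contributions: [kg] · [m²/(s²·K)] · [K]
Adding exponents of each base unit: kg: 1, m: 2, s: -2
SI base units of heat: kg·m²/s²

Answer: kg·m²/s²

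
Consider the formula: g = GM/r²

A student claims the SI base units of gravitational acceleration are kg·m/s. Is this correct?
Units of each symbol in g = GM/r²:
  G (gravitational constant): m³/(kg·s²)
  M (mass): kg
  r (distance): m  → to the power 2 in the denominator, contributes 1/m²

Multiplying the contributions: [m³/(kg·s²)] · [kg] · [1/m²]
Adding exponents of each base unit: m: 1, s: -2
SI base units of gravitational acceleration: m/s²

The claimed units kg·m/s (exponents kg: 1, m: 1, s: -1) do not match the derived units m/s² (exponents m: 1, s: -2), so the claim is incorrect.

Answer: No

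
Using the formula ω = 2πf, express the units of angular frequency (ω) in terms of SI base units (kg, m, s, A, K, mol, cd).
Units of each symbol in ω = 2πf:
  f (frequency): 1/s
  The factor 2π is dimensionless.

Multiplying the contributions: [1/s]
Adding exponents of each base unit: s: -1
SI base units of angular frequency: 1/s

Answer: 1/s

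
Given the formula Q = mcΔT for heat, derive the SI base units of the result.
Units of each symbol in Q = mcΔT:
  m (mass): kg
  c (specific heat capacity, in J/(kg·K)): m²/(s²·K)
  ΔT (temperature change): K

Multiplying the contributions: [kg] · [m²/(s²·K)] · [K]
Adding exponents of each base unit: kg: 1, m: 2, s: -2
SI base units of heat: kg·m²/s²

Answer: kg·m²/s²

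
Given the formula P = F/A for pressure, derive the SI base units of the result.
Units of each symbol in P = F/A:
  F (force): kg·m/s²
  A (area): m²  → in the denominator, contributes 1/m²

Multiplying the contributions: [kg·m/s²] · [1/m²]
Adding exponents of each base unit: kg: 1, m: -1, s: -2
SI base units of pressure: kg/(m·s²)

Answer: kg/(m·s²)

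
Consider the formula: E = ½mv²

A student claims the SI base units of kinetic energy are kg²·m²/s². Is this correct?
Units of each symbol in E = ½mv²:
  m (mass): kg
  v (speed): m/s  → to the power 2, contributes m²/s²
  The factor ½ is dimensionless.

Multiplying the contributions: [kg] · [m²/s²]
Adding exponents of each base unit: kg: 1, m: 2, s: -2
SI base units of kinetic energy: kg·m²/s²

The claimed units kg²·m²/s² (exponents kg: 2, m: 2, s: -2) do not match the derived units kg·m²/s² (exponents kg: 1, m: 2, s: -2), so the claim is incorrect.

Answer: No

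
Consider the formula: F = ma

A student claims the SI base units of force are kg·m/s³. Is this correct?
Units of each symbol in F = ma:
  m (mass): kg
  a (acceleration): m/s²

Multiplying the contributions: [kg] · [m/s²]
Adding exponents of each base unit: kg: 1, m: 1, s: -2
SI base units of force: kg·m/s²

The claimed units kg·m/s³ (exponents kg: 1, m: 1, s: -3) do not match the derived units kg·m/s² (exponents kg: 1, m: 1, s: -2), so the claim is incorrect.

Answer: No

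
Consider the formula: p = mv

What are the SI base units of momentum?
Units of each symbol in p = mv:
  m (mass): kg
  v (velocity): m/s

Multiplying the contributions: [kg] · [m/s]
Adding exponents of each base unit: kg: 1, m: 1, s: -1
SI base units of momentum: kg·m/s

Answer: kg·m/s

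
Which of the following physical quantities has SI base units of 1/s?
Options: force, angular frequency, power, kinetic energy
Checking the SI base units of each option:
  force (F = ma): kg·m/s²  ✗
  angular frequency (ω = 2πf): 1/s  ✓ matches
  power (P = W/t): kg·m²/s³  ✗
  kinetic energy (E = ½mv²): kg·m²/s²  ✗

Only angular frequency has units 1/s.

Answer: angular frequency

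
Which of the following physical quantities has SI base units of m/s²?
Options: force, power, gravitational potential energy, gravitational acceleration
Checking the SI base units of each option:
  force (F = ma): kg·m/s²  ✗
  power (P = W/t): kg·m²/s³  ✗
  gravitational potential energy (U = -GMm/r): kg·m²/s²  ✗
  gravitational acceleration (g = GM/r²): m/s²  ✓ matches

Only gravitational acceleration has units m/s².

Answer: gravitational acceleration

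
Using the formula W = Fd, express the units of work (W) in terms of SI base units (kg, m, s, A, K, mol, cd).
Units of each symbol in W = Fd:
  F (force): kg·m/s²
  d (displacement): m

Multiplying the contributions: [kg·m/s²] · [m]
Adding exponents of each base unit: kg: 1, m: 2, s: -2
SI base units of work: kg·m²/s²

Answer: kg·m²/s²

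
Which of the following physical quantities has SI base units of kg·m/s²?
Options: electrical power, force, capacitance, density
Checking the SI base units of each option:
  electrical power (P = IV): kg·m²/s³  ✗
  force (F = ma): kg·m/s²  ✓ matches
  capacitance (C = Q/V): s⁴·A²/(kg·m²)  ✗
  density (ρ = m/V): kg/m³  ✗

Only force has units kg·m/s².

Answer: force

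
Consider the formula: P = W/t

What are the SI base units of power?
Units of each symbol in P = W/t:
  W (work): kg·m²/s²
  t (time): s  → in the denominator, contributes 1/s

Multiplying the contributions: [kg·m²/s²] · [1/s]
Adding exponents of each base unit: kg: 1, m: 2, s: -3
SI base units of power: kg·m²/s³

Answer: kg·m²/s³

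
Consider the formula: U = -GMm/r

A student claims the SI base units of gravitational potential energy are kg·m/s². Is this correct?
Units of each symbol in U = -GMm/r:
  G (gravitational constant): m³/(kg·s²)
  M (mass): kg
  m (mass): kg
  r (distance): m  → in the denominator, contributes 1/m
  The minus sign does not affect the units.

Multiplying the contributions: [m³/(kg·s²)] · [kg] · [kg] · [1/m]
Adding exponents of each base unit: kg: 1, m: 2, s: -2
SI base units of gravitational potential energy: kg·m²/s²

The claimed units kg·m/s² (exponents kg: 1, m: 1, s: -2) do not match the derived units kg·m²/s² (exponents kg: 1, m: 2, s: -2), so the claim is incorrect.

Answer: No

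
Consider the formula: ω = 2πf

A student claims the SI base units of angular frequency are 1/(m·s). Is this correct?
Units of each symbol in ω = 2πf:
  f (frequency): 1/s
  The factor 2π is dimensionless.

Multiplying the contributions: [1/s]
Adding exponents of each base unit: s: -1
SI base units of angular frequency: 1/s

The claimed units 1/(m·s) (exponents m: -1, s: -1) do not match the derived units 1/s (exponents s: -1), so the claim is incorrect.

Answer: No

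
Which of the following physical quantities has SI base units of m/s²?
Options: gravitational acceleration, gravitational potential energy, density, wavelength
Checking the SI base units of each option:
  gravitational acceleration (g = GM/r²): m/s²  ✓ matches
  gravitational potential energy (U = -GMm/r): kg·m²/s²  ✗
  density (ρ = m/V): kg/m³  ✗
  wavelength (λ = v/f): m  ✗

Only gravitational acceleration has units m/s².

Answer: gravitational acceleration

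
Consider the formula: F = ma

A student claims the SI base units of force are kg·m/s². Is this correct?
Units of each symbol in F = ma:
  m (mass): kg
  a (acceleration): m/s²

Multiplying the contributions: [kg] · [m/s²]
Adding exponents of each base unit: kg: 1, m: 1, s: -2
SI base units of force: kg·m/s²

The claimed units kg·m/s² match the derived units, so the claim is correct.

Answer: Yes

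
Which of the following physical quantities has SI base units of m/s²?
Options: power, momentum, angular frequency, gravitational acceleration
Checking the SI base units of each option:
  power (P = W/t): kg·m²/s³  ✗
  momentum (p = mv): kg·m/s  ✗
  angular frequency (ω = 2πf): 1/s  ✗
  gravitational acceleration (g = GM/r²): m/s²  ✓ matches

Only gravitational acceleration has units m/s².

Answer: gravitational acceleration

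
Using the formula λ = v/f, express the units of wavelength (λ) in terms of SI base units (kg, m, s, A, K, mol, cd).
Units of each symbol in λ = v/f:
  v (wave speed): m/s
  f (frequency): 1/s  → in the denominator, contributes s

Multiplying the contributions: [m/s] · [s]
Adding exponents of each base unit: m: 1
SI base units of wavelength: m

Answer: m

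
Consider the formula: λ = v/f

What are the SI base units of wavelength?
Units of each symbol in λ = v/f:
  v (wave speed): m/s
  f (frequency): 1/s  → in the denominator, contributes s

Multiplying the contributions: [m/s] · [s]
Adding exponents of each base unit: m: 1
SI base units of wavelength: m

Answer: m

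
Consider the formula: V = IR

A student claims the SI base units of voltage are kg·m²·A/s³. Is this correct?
Units of each symbol in V = IR:
  I (current): A
  R (resistance, in ohms): kg·m²/(s³·A²)

Multiplying the contributions: [A] · [kg·m²/(s³·A²)]
Adding exponents of each base unit: kg: 1, m: 2, s: -3, A: -1
SI base units of voltage: kg·m²/(s³·A)

The claimed units kg·m²·A/s³ (exponents kg: 1, m: 2, s: -3, A: 1) do not match the derived units kg·m²/(s³·A) (exponents kg: 1, m: 2, s: -3, A: -1), so the claim is incorrect.

Answer: No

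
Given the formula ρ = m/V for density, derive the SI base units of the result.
Units of each symbol in ρ = m/V:
  m (mass): kg
  V (volume): m³  → in the denominator, contributes 1/m³

Multiplying the contributions: [kg] · [1/m³]
Adding exponents of each base unit: kg: 1, m: -3
SI base units of density: kg/m³

Answer: kg/m³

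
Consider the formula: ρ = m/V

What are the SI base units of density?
Units of each symbol in ρ = m/V:
  m (mass): kg
  V (volume): m³  → in the denominator, contributes 1/m³

Multiplying the contributions: [kg] · [1/m³]
Adding exponents of each base unit: kg: 1, m: -3
SI base units of density: kg/m³

Answer: kg/m³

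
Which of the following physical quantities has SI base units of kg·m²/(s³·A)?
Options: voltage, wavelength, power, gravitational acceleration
Checking the SI base units of each option:
  voltage (V = IR): kg·m²/(s³·A)  ✓ matches
  wavelength (λ = v/f): m  ✗
  power (P = W/t): kg·m²/s³  ✗
  gravitational acceleration (g = GM/r²): m/s²  ✗

Only voltage has units kg·m²/(s³·A).

Answer: voltage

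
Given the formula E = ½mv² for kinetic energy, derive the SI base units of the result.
Units of each symbol in E = ½mv²:
  m (mass): kg
  v (speed): m/s  → to the power 2, contributes m²/s²
  The factor ½ is dimensionless.

Multiplying the contributions: [kg] · [m²/s²]
Adding exponents of each base unit: kg: 1, m: 2, s: -2
SI base units of kinetic energy: kg·m²/s²

Answer: kg·m²/s²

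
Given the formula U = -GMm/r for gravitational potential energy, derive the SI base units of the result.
Units of each symbol in U = -GMm/r:
  G (gravitational constant): m³/(kg·s²)
  M (mass): kg
  m (mass): kg
  r (distance): m  → in the denominator, contributes 1/m
  The minus sign does not affect the units.

Multiplying the contributions: [m³/(kg·s²)] · [kg] · [kg] · [1/m]
Adding exponents of each base unit: kg: 1, m: 2, s: -2
SI base units of gravitational potential energy: kg·m²/s²

Answer: kg·m²/s²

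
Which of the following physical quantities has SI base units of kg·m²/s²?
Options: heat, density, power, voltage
Checking the SI base units of each option:
  heat (Q = mcΔT): kg·m²/s²  ✓ matches
  density (ρ = m/V): kg/m³  ✗
  power (P = W/t): kg·m²/s³  ✗
  voltage (V = IR): kg·m²/(s³·A)  ✗

Only heat has units kg·m²/s².

Answer: heat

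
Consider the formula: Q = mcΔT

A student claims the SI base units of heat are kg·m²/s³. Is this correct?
Units of each symbol in Q = mcΔT:
  m (mass): kg
  c (specific heat capacity, in J/(kg·K)): m²/(s²·K)
  ΔT (temperature change): K

Multiplying the contributions: [kg] · [m²/(s²·K)] · [K]
Adding exponents of each base unit: kg: 1, m: 2, s: -2
SI base units of heat: kg·m²/s²

The claimed units kg·m²/s³ (exponents kg: 1, m: 2, s: -3) do not match the derived units kg·m²/s² (exponents kg: 1, m: 2, s: -2), so the claim is incorrect.

Answer: No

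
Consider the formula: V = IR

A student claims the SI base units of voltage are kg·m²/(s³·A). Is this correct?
Units of each symbol in V = IR:
  I (current): A
  R (resistance, in ohms): kg·m²/(s³·A²)

Multiplying the contributions: [A] · [kg·m²/(s³·A²)]
Adding exponents of each base unit: kg: 1, m: 2, s: -3, A: -1
SI base units of voltage: kg·m²/(s³·A)

The claimed units kg·m²/(s³·A) match the derived units, so the claim is correct.

Answer: Yes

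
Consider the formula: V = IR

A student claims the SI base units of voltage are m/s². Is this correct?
Units of each symbol in V = IR:
  I (current): A
  R (resistance, in ohms): kg·m²/(s³·A²)

Multiplying the contributions: [A] · [kg·m²/(s³·A²)]
Adding exponents of each base unit: kg: 1, m: 2, s: -3, A: -1
SI base units of voltage: kg·m²/(s³·A)

The claimed units m/s² (exponents m: 1, s: -2) do not match the derived units kg·m²/(s³·A) (exponents kg: 1, m: 2, s: -3, A: -1), so the claim is incorrect.

Answer: No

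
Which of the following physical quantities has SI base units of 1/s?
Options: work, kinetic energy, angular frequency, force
Checking the SI base units of each option:
  work (W = Fd): kg·m²/s²  ✗
  kinetic energy (E = ½mv²): kg·m²/s²  ✗
  angular frequency (ω = 2πf): 1/s  ✓ matches
  force (F = ma): kg·m/s²  ✗

Only angular frequency has units 1/s.

Answer: angular frequency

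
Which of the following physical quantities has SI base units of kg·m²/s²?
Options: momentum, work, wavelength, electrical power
Checking the SI base units of each option:
  momentum (p = mv): kg·m/s  ✗
  work (W = Fd): kg·m²/s²  ✓ matches
  wavelength (λ = v/f): m  ✗
  electrical power (P = IV): kg·m²/s³  ✗

Only work has units kg·m²/s².

Answer: work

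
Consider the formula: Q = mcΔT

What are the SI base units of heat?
Units of each symbol in Q = mcΔT:
  m (mass): kg
  c (specific heat capacity, in J/(kg·K)): m²/(s²·K)
  ΔT (temperature change): K

Multiplying the contributions: [kg] · [m²/(s²·K)] · [K]
Adding exponents of each base unit: kg: 1, m: 2, s: -2
SI base units of heat: kg·m²/s²

Answer: kg·m²/s²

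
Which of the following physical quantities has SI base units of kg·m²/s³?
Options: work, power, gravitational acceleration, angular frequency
Checking the SI base units of each option:
  work (W = Fd): kg·m²/s²  ✗
  power (P = W/t): kg·m²/s³  ✓ matches
  gravitational acceleration (g = GM/r²): m/s²  ✗
  angular frequency (ω = 2πf): 1/s  ✗

Only power has units kg·m²/s³.

Answer: power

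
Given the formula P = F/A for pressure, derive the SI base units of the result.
Units of each symbol in P = F/A:
  F (force): kg·m/s²
  A (area): m²  → in the denominator, contributes 1/m²

Multiplying the contributions: [kg·m/s²] · [1/m²]
Adding exponents of each base unit: kg: 1, m: -1, s: -2
SI base units of pressure: kg/(m·s²)

Answer: kg/(m·s²)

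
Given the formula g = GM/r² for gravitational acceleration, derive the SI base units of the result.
Units of each symbol in g = GM/r²:
  G (gravitational constant): m³/(kg·s²)
  M (mass): kg
  r (distance): m  → to the power 2 in the denominator, contributes 1/m²

Multiplying the contributions: [m³/(kg·s²)] · [kg] · [1/m²]
Adding exponents of each base unit: m: 1, s: -2
SI base units of gravitational acceleration: m/s²

Answer: m/s²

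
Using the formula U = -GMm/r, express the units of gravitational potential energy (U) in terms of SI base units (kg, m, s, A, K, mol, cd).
Units of each symbol in U = -GMm/r:
  G (gravitational constant): m³/(kg·s²)
  M (mass): kg
  m (mass): kg
  r (distance): m  → in the denominator, contributes 1/m
  The minus sign does not affect the units.

Multiplying the contributions: [m³/(kg·s²)] · [kg] · [kg] · [1/m]
Adding exponents of each base unit: kg: 1, m: 2, s: -2
SI base units of gravitational potential energy: kg·m²/s²

Answer: kg·m²/s²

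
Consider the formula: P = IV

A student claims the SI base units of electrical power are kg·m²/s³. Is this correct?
Units of each symbol in P = IV:
  I (current): A
  V (voltage, in volts): kg·m²/(s³·A)

Multiplying the contributions: [A] · [kg·m²/(s³·A)]
Adding exponents of each base unit: kg: 1, m: 2, s: -3
SI base units of electrical power: kg·m²/s³

The claimed units kg·m²/s³ match the derived units, so the claim is correct.

Answer: Yes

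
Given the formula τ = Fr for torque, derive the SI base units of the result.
Units of each symbol in τ = Fr:
  F (force): kg·m/s²
  r (lever arm): m

Multiplying the contributions: [kg·m/s²] · [m]
Adding exponents of each base unit: kg: 1, m: 2, s: -2
SI base units of torque: kg·m²/s²

Answer: kg·m²/s²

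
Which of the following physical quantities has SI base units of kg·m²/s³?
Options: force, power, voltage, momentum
Checking the SI base units of each option:
  force (F = ma): kg·m/s²  ✗
  power (P = W/t): kg·m²/s³  ✓ matches
  voltage (V = IR): kg·m²/(s³·A)  ✗
  momentum (p = mv): kg·m/s  ✗

Only power has units kg·m²/s³.

Answer: power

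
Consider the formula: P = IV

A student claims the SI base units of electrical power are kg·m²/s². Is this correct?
Units of each symbol in P = IV:
  I (current): A
  V (voltage, in volts): kg·m²/(s³·A)

Multiplying the contributions: [A] · [kg·m²/(s³·A)]
Adding exponents of each base unit: kg: 1, m: 2, s: -3
SI base units of electrical power: kg·m²/s³

The claimed units kg·m²/s² (exponents kg: 1, m: 2, s: -2) do not match the derived units kg·m²/s³ (exponents kg: 1, m: 2, s: -3), so the claim is incorrect.

Answer: No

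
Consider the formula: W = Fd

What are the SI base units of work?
Units of each symbol in W = Fd:
  F (force): kg·m/s²
  d (displacement): m

Multiplying the contributions: [kg·m/s²] · [m]
Adding exponents of each base unit: kg: 1, m: 2, s: -2
SI base units of work: kg·m²/s²

Answer: kg·m²/s²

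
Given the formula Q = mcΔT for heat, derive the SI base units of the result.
Units of each symbol in Q = mcΔT:
  m (mass): kg
  c (specific heat capacity, in J/(kg·K)): m²/(s²·K)
  ΔT (temperature change): K

Multiplying the contributions: [kg] · [m²/(s²·K)] · [K]
Adding exponents of each base unit: kg: 1, m: 2, s: -2
SI base units of heat: kg·m²/s²

Answer: kg·m²/s²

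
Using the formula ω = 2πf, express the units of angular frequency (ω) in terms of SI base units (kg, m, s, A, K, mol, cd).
Units of each symbol in ω = 2πf:
  f (frequency): 1/s
  The factor 2π is dimensionless.

Multiplying the contributions: [1/s]
Adding exponents of each base unit: s: -1
SI base units of angular frequency: 1/s

Answer: 1/s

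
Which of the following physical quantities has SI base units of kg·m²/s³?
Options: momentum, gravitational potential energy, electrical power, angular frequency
Checking the SI base units of each option:
  momentum (p = mv): kg·m/s  ✗
  gravitational potential energy (U = -GMm/r): kg·m²/s²  ✗
  electrical power (P = IV): kg·m²/s³  ✓ matches
  angular frequency (ω = 2πf): 1/s  ✗

Only electrical power has units kg·m²/s³.

Answer: electrical power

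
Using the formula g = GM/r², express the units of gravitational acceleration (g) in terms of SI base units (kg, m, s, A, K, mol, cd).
Units of each symbol in g = GM/r²:
  G (gravitational constant): m³/(kg·s²)
  M (mass): kg
  r (distance): m  → to the power 2 in the denominator, contributes 1/m²

Multiplying the contributions: [m³/(kg·s²)] · [kg] · [1/m²]
Adding exponents of each base unit: m: 1, s: -2
SI base units of gravitational acceleration: m/s²

Answer: m/s²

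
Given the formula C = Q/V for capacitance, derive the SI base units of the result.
Units of each symbol in C = Q/V:
  Q (charge, in coulombs): s·A
  V (voltage, in volts): kg·m²/(s³·A)  → in the denominator, contributes s³·A/(kg·m²)

Multiplying the contributions: [s·A] · [s³·A/(kg·m²)]
Adding exponents of each base unit: kg: -1, m: -2, s: 4, A: 2
SI base units of capacitance: s⁴·A²/(kg·m²)

Answer: s⁴·A²/(kg·m²)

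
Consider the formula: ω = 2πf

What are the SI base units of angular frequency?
Units of each symbol in ω = 2πf:
  f (frequency): 1/s
  The factor 2π is dimensionless.

Multiplying the contributions: [1/s]
Adding exponents of each base unit: s: -1
SI base units of angular frequency: 1/s

Answer: 1/s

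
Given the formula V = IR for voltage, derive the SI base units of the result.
Units of each symbol in V = IR:
  I (current): A
  R (resistance, in ohms): kg·m²/(s³·A²)

Multiplying the contributions: [A] · [kg·m²/(s³·A²)]
Adding exponents of each base unit: kg: 1, m: 2, s: -3, A: -1
SI base units of voltage: kg·m²/(s³·A)

Answer: kg·m²/(s³·A)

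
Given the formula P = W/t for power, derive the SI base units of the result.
Units of each symbol in P = W/t:
  W (work): kg·m²/s²
  t (time): s  → in the denominator, contributes 1/s

Multiplying the contributions: [kg·m²/s²] · [1/s]
Adding exponents of each base unit: kg: 1, m: 2, s: -3
SI base units of power: kg·m²/s³

Answer: kg·m²/s³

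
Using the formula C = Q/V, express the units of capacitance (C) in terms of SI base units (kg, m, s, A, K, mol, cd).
Units of each symbol in C = Q/V:
  Q (charge, in coulombs): s·A
  V (voltage, in volts): kg·m²/(s³·A)  → in the denominator, contributes s³·A/(kg·m²)

Multiplying the contributions: [s·A] · [s³·A/(kg·m²)]
Adding exponents of each base unit: kg: -1, m: -2, s: 4, A: 2
SI base units of capacitance: s⁴·A²/(kg·m²)

Answer: s⁴·A²/(kg·m²)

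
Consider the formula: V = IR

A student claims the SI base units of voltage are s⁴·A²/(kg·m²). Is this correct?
Units of each symbol in V = IR:
  I (current): A
  R (resistance, in ohms): kg·m²/(s³·A²)

Multiplying the contributions: [A] · [kg·m²/(s³·A²)]
Adding exponents of each base unit: kg: 1, m: 2, s: -3, A: -1
SI base units of voltage: kg·m²/(s³·A)

The claimed units s⁴·A²/(kg·m²) (exponents kg: -1, m: -2, s: 4, A: 2) do not match the derived units kg·m²/(s³·A) (exponents kg: 1, m: 2, s: -3, A: -1), so the claim is incorrect.

Answer: No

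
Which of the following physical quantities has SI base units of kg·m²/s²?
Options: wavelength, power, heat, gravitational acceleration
Checking the SI base units of each option:
  wavelength (λ = v/f): m  ✗
  power (P = W/t): kg·m²/s³  ✗
  heat (Q = mcΔT): kg·m²/s²  ✓ matches
  gravitational acceleration (g = GM/r²): m/s²  ✗

Only heat has units kg·m²/s².

Answer: heat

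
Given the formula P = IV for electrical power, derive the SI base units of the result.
Units of each symbol in P = IV:
  I (current): A
  V (voltage, in volts): kg·m²/(s³·A)

Multiplying the contributions: [A] · [kg·m²/(s³·A)]
Adding exponents of each base unit: kg: 1, m: 2, s: -3
SI base units of electrical power: kg·m²/s³

Answer: kg·m²/s³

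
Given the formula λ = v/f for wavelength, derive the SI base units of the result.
Units of each symbol in λ = v/f:
  v (wave speed): m/s
  f (frequency): 1/s  → in the denominator, contributes s

Multiplying the contributions: [m/s] · [s]
Adding exponents of each base unit: m: 1
SI base units of wavelength: m

Answer: m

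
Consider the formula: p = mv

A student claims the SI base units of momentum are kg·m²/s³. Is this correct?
Units of each symbol in p = mv:
  m (mass): kg
  v (velocity): m/s

Multiplying the contributions: [kg] · [m/s]
Adding exponents of each base unit: kg: 1, m: 1, s: -1
SI base units of momentum: kg·m/s

The claimed units kg·m²/s³ (exponents kg: 1, m: 2, s: -3) do not match the derived units kg·m/s (exponents kg: 1, m: 1, s: -1), so the claim is incorrect.

Answer: No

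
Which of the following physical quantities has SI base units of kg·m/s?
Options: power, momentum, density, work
Checking the SI base units of each option:
  power (P = W/t): kg·m²/s³  ✗
  momentum (p = mv): kg·m/s  ✓ matches
  density (ρ = m/V): kg/m³  ✗
  work (W = Fd): kg·m²/s²  ✗

Only momentum has units kg·m/s.

Answer: momentum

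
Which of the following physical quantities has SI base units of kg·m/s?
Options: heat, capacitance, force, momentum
Checking the SI base units of each option:
  heat (Q = mcΔT): kg·m²/s²  ✗
  capacitance (C = Q/V): s⁴·A²/(kg·m²)  ✗
  force (F = ma): kg·m/s²  ✗
  momentum (p = mv): kg·m/s  ✓ matches

Only momentum has units kg·m/s.

Answer: momentum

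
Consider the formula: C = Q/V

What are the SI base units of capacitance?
Units of each symbol in C = Q/V:
  Q (charge, in coulombs): s·A
  V (voltage, in volts): kg·m²/(s³·A)  → in the denominator, contributes s³·A/(kg·m²)

Multiplying the contributions: [s·A] · [s³·A/(kg·m²)]
Adding exponents of each base unit: kg: -1, m: -2, s: 4, A: 2
SI base units of capacitance: s⁴·A²/(kg·m²)

Answer: s⁴·A²/(kg·m²)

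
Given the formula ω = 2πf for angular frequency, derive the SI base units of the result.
Units of each symbol in ω = 2πf:
  f (frequency): 1/s
  The factor 2π is dimensionless.

Multiplying the contributions: [1/s]
Adding exponents of each base unit: s: -1
SI base units of angular frequency: 1/s

Answer: 1/s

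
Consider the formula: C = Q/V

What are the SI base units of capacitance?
Units of each symbol in C = Q/V:
  Q (charge, in coulombs): s·A
  V (voltage, in volts): kg·m²/(s³·A)  → in the denominator, contributes s³·A/(kg·m²)

Multiplying the contributions: [s·A] · [s³·A/(kg·m²)]
Adding exponents of each base unit: kg: -1, m: -2, s: 4, A: 2
SI base units of capacitance: s⁴·A²/(kg·m²)

Answer: s⁴·A²/(kg·m²)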